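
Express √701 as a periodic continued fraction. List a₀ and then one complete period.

[26; 2, 10, 10, 2, 52]

a₀ = ⌊√701⌋ = 26.
With m₀=0, d₀=1 and mₖ₊₁ = dₖaₖ − mₖ, dₖ₊₁ = (n − mₖ₊₁²)/dₖ, aₖ₊₁ = ⌊(a₀+mₖ₊₁)/dₖ₊₁⌋:
  k=1: m=26, d=25, a=2
  k=2: m=24, d=5, a=10
  k=3: m=26, d=5, a=10
  k=4: m=24, d=25, a=2
  k=5: m=26, d=1, a=52
d=1 and a=2a₀=52 at k=5, so the next step gives (m, d) = (26, 25) again — its k=1 value — and the period has length 5.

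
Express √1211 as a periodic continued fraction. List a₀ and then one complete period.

a₀ = ⌊√1211⌋ = 34.

[34; 1, 3, 1, 68]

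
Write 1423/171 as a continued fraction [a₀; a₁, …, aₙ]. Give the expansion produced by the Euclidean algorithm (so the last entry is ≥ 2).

1423 = 8*171 + 55
171 = 3*55 + 6
55 = 9*6 + 1
6 = 6*1 + 0  (stop)
So 1423/171 = [8; 3, 9, 6].

[8; 3, 9, 6]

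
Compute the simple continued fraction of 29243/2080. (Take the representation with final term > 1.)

29243 = 14*2080 + 123
2080 = 16*123 + 112
123 = 1*112 + 11
112 = 10*11 + 2
11 = 5*2 + 1
2 = 2*1 + 0  (stop)
So 29243/2080 = [14; 16, 1, 10, 5, 2].

[14; 16, 1, 10, 5, 2]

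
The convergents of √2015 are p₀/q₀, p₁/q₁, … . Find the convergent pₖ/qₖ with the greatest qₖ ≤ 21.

√2015 = [44; 1, 7, 1, 88, …] (period length 4).
Convergents:
  p_0/q_0 = 44/1
  p_1/q_1 = 45/1
  p_2/q_2 = 359/8
  p_3/q_3 = 404/9
  p_4/q_4 = 35911/800
q_3 = 9 ≤ 21 < 800 = q_4, so the answer is 404/9.

404/9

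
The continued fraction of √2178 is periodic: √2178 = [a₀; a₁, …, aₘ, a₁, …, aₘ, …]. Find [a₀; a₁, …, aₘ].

[46; 1, 2, 46, 2, 1, 92]

a₀ = ⌊√2178⌋ = 46.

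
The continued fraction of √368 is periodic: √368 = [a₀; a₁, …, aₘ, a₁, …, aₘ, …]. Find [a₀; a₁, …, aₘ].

[19; 5, 2, 5, 38]

a₀ = ⌊√368⌋ = 19.
With m₀=0, d₀=1 and mₖ₊₁ = dₖaₖ − mₖ, dₖ₊₁ = (n − mₖ₊₁²)/dₖ, aₖ₊₁ = ⌊(a₀+mₖ₊₁)/dₖ₊₁⌋:
  k=1: m=19, d=7, a=5
  k=2: m=16, d=16, a=2
  k=3: m=16, d=7, a=5
  k=4: m=19, d=1, a=38
d=1 and a=2a₀=38 at k=4, so the next step gives (m, d) = (19, 7) again — its k=1 value — and the period has length 4.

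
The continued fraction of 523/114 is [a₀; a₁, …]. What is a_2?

1

523 = 4·114 + 67   →  a_0 = 4
114 = 1·67 + 47   →  a_1 = 1
67 = 1·47 + 20   →  a_2 = 1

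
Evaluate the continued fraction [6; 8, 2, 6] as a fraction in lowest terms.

673/110

Using pₖ = aₖpₖ₋₁ + pₖ₋₂ and qₖ = aₖqₖ₋₁ + qₖ₋₂:
  k=0: a=6, p=6, q=1
  k=1: a=8, p=49, q=8
  k=2: a=2, p=104, q=17
  k=3: a=6, p=673, q=110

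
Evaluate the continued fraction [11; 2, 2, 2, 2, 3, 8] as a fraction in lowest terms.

9371/821

Fold from the inside: start with 8/1.
  3 + 1/8 = 25/8
  2 + 8/25 = 58/25
  2 + 25/58 = 141/58
  2 + 58/141 = 340/141
  2 + 141/340 = 821/340
  11 + 340/821 = 9371/821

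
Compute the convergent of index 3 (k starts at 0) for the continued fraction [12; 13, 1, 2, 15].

495/41

Using pₖ = aₖpₖ₋₁ + pₖ₋₂, qₖ = aₖqₖ₋₁ + qₖ₋₂ (with p₋₁=1, p₋₂=0, q₋₁=0, q₋₂=1):
  k=0: a=12, p=12, q=1
  k=1: a=13, p=157, q=13
  k=2: a=1, p=169, q=14
  k=3: a=2, p=495, q=41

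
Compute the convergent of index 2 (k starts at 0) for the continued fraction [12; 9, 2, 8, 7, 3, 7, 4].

Using pₖ = aₖpₖ₋₁ + pₖ₋₂, qₖ = aₖqₖ₋₁ + qₖ₋₂ (with p₋₁=1, p₋₂=0, q₋₁=0, q₋₂=1):
  k=0: a=12, p=12, q=1
  k=1: a=9, p=109, q=9
  k=2: a=2, p=230, q=19

230/19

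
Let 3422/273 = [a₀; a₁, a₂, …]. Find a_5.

2

3422 = 12·273 + 146   →  a_0 = 12
273 = 1·146 + 127   →  a_1 = 1
146 = 1·127 + 19   →  a_2 = 1
127 = 6·19 + 13   →  a_3 = 6
19 = 1·13 + 6   →  a_4 = 1
13 = 2·6 + 1   →  a_5 = 2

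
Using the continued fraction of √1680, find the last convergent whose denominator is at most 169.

3361/82

√1680 = [40; 1, 80, …] (period length 2).
Convergents:
  p_0/q_0 = 40/1
  p_1/q_1 = 41/1
  p_2/q_2 = 3320/81
  p_3/q_3 = 3361/82
  p_4/q_4 = 272200/6641
q_3 = 82 ≤ 169 < 6641 = q_4, so the answer is 3361/82.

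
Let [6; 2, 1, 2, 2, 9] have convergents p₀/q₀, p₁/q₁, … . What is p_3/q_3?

51/8

Using pₖ = aₖpₖ₋₁ + pₖ₋₂, qₖ = aₖqₖ₋₁ + qₖ₋₂ (with p₋₁=1, p₋₂=0, q₋₁=0, q₋₂=1):
  k=0: a=6, p=6, q=1
  k=1: a=2, p=13, q=2
  k=2: a=1, p=19, q=3
  k=3: a=2, p=51, q=8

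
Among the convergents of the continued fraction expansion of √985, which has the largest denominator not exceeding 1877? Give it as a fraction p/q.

51314/1635

√985 = [31; 2, 1, 1, 2, 62, …] (period length 5).
Convergents:
  p_0/q_0 = 31/1
  p_1/q_1 = 63/2
  p_2/q_2 = 94/3
  p_3/q_3 = 157/5
  p_4/q_4 = 408/13
  p_5/q_5 = 25453/811
  p_6/q_6 = 51314/1635
  p_7/q_7 = 76767/2446
q_6 = 1635 ≤ 1877 < 2446 = q_7, so the answer is 51314/1635.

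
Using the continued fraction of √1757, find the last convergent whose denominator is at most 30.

√1757 = [41; 1, 10, 1, 82, …] (period length 4).
Convergents:
  p_0/q_0 = 41/1
  p_1/q_1 = 42/1
  p_2/q_2 = 461/11
  p_3/q_3 = 503/12
  p_4/q_4 = 41707/995
q_3 = 12 ≤ 30 < 995 = q_4, so the answer is 503/12.

503/12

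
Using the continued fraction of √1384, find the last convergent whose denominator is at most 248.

3497/94

√1384 = [37; 4, 1, 17, 1, 4, 74, …] (period length 6).
Convergents:
  p_0/q_0 = 37/1
  p_1/q_1 = 149/4
  p_2/q_2 = 186/5
  p_3/q_3 = 3311/89
  p_4/q_4 = 3497/94
  p_5/q_5 = 17299/465
q_4 = 94 ≤ 248 < 465 = q_5, so the answer is 3497/94.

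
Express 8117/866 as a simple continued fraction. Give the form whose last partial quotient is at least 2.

[9; 2, 1, 2, 7, 2, 1, 4]

8117 = 9·866 + 323
866 = 2·323 + 220
323 = 1·220 + 103
220 = 2·103 + 14
103 = 7·14 + 5
14 = 2·5 + 4
5 = 1·4 + 1
4 = 4·1 + 0  (stop)
So 8117/866 = [9; 2, 1, 2, 7, 2, 1, 4].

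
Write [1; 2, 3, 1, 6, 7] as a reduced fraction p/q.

Using pₖ = aₖpₖ₋₁ + pₖ₋₂ and qₖ = aₖqₖ₋₁ + qₖ₋₂:
  k=0: a=1, p=1, q=1
  k=1: a=2, p=3, q=2
  k=2: a=3, p=10, q=7
  k=3: a=1, p=13, q=9
  k=4: a=6, p=88, q=61
  k=5: a=7, p=629, q=436

629/436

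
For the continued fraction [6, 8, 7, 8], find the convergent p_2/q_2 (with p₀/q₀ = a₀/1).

Using pₖ = aₖpₖ₋₁ + pₖ₋₂, qₖ = aₖqₖ₋₁ + qₖ₋₂ (with p₋₁=1, p₋₂=0, q₋₁=0, q₋₂=1):
  k=0: a=6, p=6, q=1
  k=1: a=8, p=49, q=8
  k=2: a=7, p=349, q=57

349/57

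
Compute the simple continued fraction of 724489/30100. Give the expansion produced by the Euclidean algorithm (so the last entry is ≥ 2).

724489 = 24·30100 + 2089
30100 = 14·2089 + 854
2089 = 2·854 + 381
854 = 2·381 + 92
381 = 4·92 + 13
92 = 7·13 + 1
13 = 13·1 + 0  (stop)
So 724489/30100 = [24; 14, 2, 2, 4, 7, 13].

[24; 14, 2, 2, 4, 7, 13]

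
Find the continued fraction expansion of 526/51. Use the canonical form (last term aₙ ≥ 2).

526 = 10*51 + 16
51 = 3*16 + 3
16 = 5*3 + 1
3 = 3*1 + 0  (stop)
So 526/51 = [10; 3, 5, 3].

[10; 3, 5, 3]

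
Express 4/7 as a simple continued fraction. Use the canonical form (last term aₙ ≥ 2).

[0; 1, 1, 3]

4 = 0×7 + 4
7 = 1×4 + 3
4 = 1×3 + 1
3 = 3×1 + 0  (stop)
So 4/7 = [0; 1, 1, 3].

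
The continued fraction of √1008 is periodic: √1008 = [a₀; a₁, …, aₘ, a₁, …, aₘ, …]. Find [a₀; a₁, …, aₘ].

[31; 1, 2, 1, 62]

a₀ = ⌊√1008⌋ = 31.
With m₀=0, d₀=1 and mₖ₊₁ = dₖaₖ − mₖ, dₖ₊₁ = (n − mₖ₊₁²)/dₖ, aₖ₊₁ = ⌊(a₀+mₖ₊₁)/dₖ₊₁⌋:
  k=1: m=31, d=47, a=1
  k=2: m=16, d=16, a=2
  k=3: m=16, d=47, a=1
  k=4: m=31, d=1, a=62
d=1 and a=2a₀=62 at k=4, so the next step gives (m, d) = (31, 47) again — its k=1 value — and the period has length 4.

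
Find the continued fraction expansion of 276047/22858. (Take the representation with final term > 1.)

[12; 13, 18, 2, 3, 6, 2]

276047 = 12·22858 + 1751
22858 = 13·1751 + 95
1751 = 18·95 + 41
95 = 2·41 + 13
41 = 3·13 + 2
13 = 6·2 + 1
2 = 2·1 + 0  (stop)
So 276047/22858 = [12; 13, 18, 2, 3, 6, 2].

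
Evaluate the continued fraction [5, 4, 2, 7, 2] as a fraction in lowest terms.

Fold from the inside: start with 2/1.
  7 + 1/2 = 15/2
  2 + 2/15 = 32/15
  4 + 15/32 = 143/32
  5 + 32/143 = 747/143

747/143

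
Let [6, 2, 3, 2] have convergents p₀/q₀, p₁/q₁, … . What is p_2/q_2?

45/7

Using pₖ = aₖpₖ₋₁ + pₖ₋₂, qₖ = aₖqₖ₋₁ + qₖ₋₂ (with p₋₁=1, p₋₂=0, q₋₁=0, q₋₂=1):
  k=0: a=6, p=6, q=1
  k=1: a=2, p=13, q=2
  k=2: a=3, p=45, q=7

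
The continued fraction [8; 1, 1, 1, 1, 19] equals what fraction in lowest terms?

Using pₖ = aₖpₖ₋₁ + pₖ₋₂ and qₖ = aₖqₖ₋₁ + qₖ₋₂:
  k=0: a=8, p=8, q=1
  k=1: a=1, p=9, q=1
  k=2: a=1, p=17, q=2
  k=3: a=1, p=26, q=3
  k=4: a=1, p=43, q=5
  k=5: a=19, p=843, q=98

843/98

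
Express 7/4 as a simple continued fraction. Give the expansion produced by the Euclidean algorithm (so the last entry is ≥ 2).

7 = 1·4 + 3
4 = 1·3 + 1
3 = 3·1 + 0  (stop)
So 7/4 = [1; 1, 3].

[1; 1, 3]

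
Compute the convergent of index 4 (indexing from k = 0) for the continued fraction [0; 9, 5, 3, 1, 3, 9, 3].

Using pₖ = aₖpₖ₋₁ + pₖ₋₂, qₖ = aₖqₖ₋₁ + qₖ₋₂ (with p₋₁=1, p₋₂=0, q₋₁=0, q₋₂=1):
  k=0: a=0, p=0, q=1
  k=1: a=9, p=1, q=9
  k=2: a=5, p=5, q=46
  k=3: a=3, p=16, q=147
  k=4: a=1, p=21, q=193

21/193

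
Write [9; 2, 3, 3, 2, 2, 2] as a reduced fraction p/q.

2934/311

Using pₖ = aₖpₖ₋₁ + pₖ₋₂ and qₖ = aₖqₖ₋₁ + qₖ₋₂:
  k=0: a=9, p=9, q=1
  k=1: a=2, p=19, q=2
  k=2: a=3, p=66, q=7
  k=3: a=3, p=217, q=23
  k=4: a=2, p=500, q=53
  k=5: a=2, p=1217, q=129
  k=6: a=2, p=2934, q=311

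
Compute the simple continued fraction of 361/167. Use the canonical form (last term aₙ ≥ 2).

[2; 6, 5, 2, 2]

361 = 2·167 + 27
167 = 6·27 + 5
27 = 5·5 + 2
5 = 2·2 + 1
2 = 2·1 + 0  (stop)
So 361/167 = [2; 6, 5, 2, 2].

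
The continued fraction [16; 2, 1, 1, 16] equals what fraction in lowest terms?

Using pₖ = aₖpₖ₋₁ + pₖ₋₂ and qₖ = aₖqₖ₋₁ + qₖ₋₂:
  k=0: a=16, p=16, q=1
  k=1: a=2, p=33, q=2
  k=2: a=1, p=49, q=3
  k=3: a=1, p=82, q=5
  k=4: a=16, p=1361, q=83

1361/83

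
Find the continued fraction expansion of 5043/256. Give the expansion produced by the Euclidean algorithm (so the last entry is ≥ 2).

5043 = 19*256 + 179
256 = 1*179 + 77
179 = 2*77 + 25
77 = 3*25 + 2
25 = 12*2 + 1
2 = 2*1 + 0  (stop)
So 5043/256 = [19; 1, 2, 3, 12, 2].

[19; 1, 2, 3, 12, 2]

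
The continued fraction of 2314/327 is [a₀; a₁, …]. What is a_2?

12

2314 = 7·327 + 25   →  a_0 = 7
327 = 13·25 + 2   →  a_1 = 13
25 = 12·2 + 1   →  a_2 = 12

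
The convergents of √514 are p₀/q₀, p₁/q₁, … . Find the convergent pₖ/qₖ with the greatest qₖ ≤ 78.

√514 = [22; 1, 2, 22, 2, 1, 44, …] (period length 6).
Convergents:
  p_0/q_0 = 22/1
  p_1/q_1 = 23/1
  p_2/q_2 = 68/3
  p_3/q_3 = 1519/67
  p_4/q_4 = 3106/137
q_3 = 67 ≤ 78 < 137 = q_4, so the answer is 1519/67.

1519/67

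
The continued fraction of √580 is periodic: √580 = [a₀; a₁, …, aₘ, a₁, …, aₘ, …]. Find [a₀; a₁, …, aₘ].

a₀ = ⌊√580⌋ = 24.

[24; 12, 48]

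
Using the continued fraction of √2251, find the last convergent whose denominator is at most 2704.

81083/1709

√2251 = [47; 2, 4, 47, 4, 2, 94, …] (period length 6).
Convergents:
  p_0/q_0 = 47/1
  p_1/q_1 = 95/2
  p_2/q_2 = 427/9
  p_3/q_3 = 20164/425
  p_4/q_4 = 81083/1709
  p_5/q_5 = 182330/3843
q_4 = 1709 ≤ 2704 < 3843 = q_5, so the answer is 81083/1709.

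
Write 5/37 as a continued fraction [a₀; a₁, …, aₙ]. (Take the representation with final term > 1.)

[0; 7, 2, 2]

5 = 0×37 + 5
37 = 7×5 + 2
5 = 2×2 + 1
2 = 2×1 + 0  (stop)
So 5/37 = [0; 7, 2, 2].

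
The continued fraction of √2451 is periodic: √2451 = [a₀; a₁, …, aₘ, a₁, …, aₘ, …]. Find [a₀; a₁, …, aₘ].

a₀ = ⌊√2451⌋ = 49.
With m₀=0, d₀=1 and mₖ₊₁ = dₖaₖ − mₖ, dₖ₊₁ = (n − mₖ₊₁²)/dₖ, aₖ₊₁ = ⌊(a₀+mₖ₊₁)/dₖ₊₁⌋:
  k=1: m=49, d=50, a=1
  k=2: m=1, d=49, a=1
  k=3: m=48, d=3, a=32
  k=4: m=48, d=49, a=1
  k=5: m=1, d=50, a=1
  k=6: m=49, d=1, a=98
d=1 and a=2a₀=98 at k=6, so the next step gives (m, d) = (49, 50) again — its k=1 value — and the period has length 6.

[49; 1, 1, 32, 1, 1, 98]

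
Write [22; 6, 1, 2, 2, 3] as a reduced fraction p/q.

Fold from the inside: start with 3/1.
  2 + 1/3 = 7/3
  2 + 3/7 = 17/7
  1 + 7/17 = 24/17
  6 + 17/24 = 161/24
  22 + 24/161 = 3566/161

3566/161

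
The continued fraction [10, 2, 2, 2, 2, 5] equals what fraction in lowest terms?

1635/157

Fold from the inside: start with 5/1.
  2 + 1/5 = 11/5
  2 + 5/11 = 27/11
  2 + 11/27 = 65/27
  2 + 27/65 = 157/65
  10 + 65/157 = 1635/157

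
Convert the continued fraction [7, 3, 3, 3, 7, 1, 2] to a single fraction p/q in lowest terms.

5762/789

Using pₖ = aₖpₖ₋₁ + pₖ₋₂ and qₖ = aₖqₖ₋₁ + qₖ₋₂:
  k=0: a=7, p=7, q=1
  k=1: a=3, p=22, q=3
  k=2: a=3, p=73, q=10
  k=3: a=3, p=241, q=33
  k=4: a=7, p=1760, q=241
  k=5: a=1, p=2001, q=274
  k=6: a=2, p=5762, q=789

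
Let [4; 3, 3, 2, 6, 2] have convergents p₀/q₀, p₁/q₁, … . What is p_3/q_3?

Using pₖ = aₖpₖ₋₁ + pₖ₋₂, qₖ = aₖqₖ₋₁ + qₖ₋₂ (with p₋₁=1, p₋₂=0, q₋₁=0, q₋₂=1):
  k=0: a=4, p=4, q=1
  k=1: a=3, p=13, q=3
  k=2: a=3, p=43, q=10
  k=3: a=2, p=99, q=23

99/23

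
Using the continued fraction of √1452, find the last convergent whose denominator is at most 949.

√1452 = [38; 9, 1, 1, 18, 1, 1, 9, 76, …] (period length 8).
Convergents:
  p_0/q_0 = 38/1
  p_1/q_1 = 343/9
  p_2/q_2 = 381/10
  p_3/q_3 = 724/19
  p_4/q_4 = 13413/352
  p_5/q_5 = 14137/371
  p_6/q_6 = 27550/723
  p_7/q_7 = 262087/6878
q_6 = 723 ≤ 949 < 6878 = q_7, so the answer is 27550/723.

27550/723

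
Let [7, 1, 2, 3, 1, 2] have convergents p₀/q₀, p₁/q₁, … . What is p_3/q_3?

77/10

Using pₖ = aₖpₖ₋₁ + pₖ₋₂, qₖ = aₖqₖ₋₁ + qₖ₋₂ (with p₋₁=1, p₋₂=0, q₋₁=0, q₋₂=1):
  k=0: a=7, p=7, q=1
  k=1: a=1, p=8, q=1
  k=2: a=2, p=23, q=3
  k=3: a=3, p=77, q=10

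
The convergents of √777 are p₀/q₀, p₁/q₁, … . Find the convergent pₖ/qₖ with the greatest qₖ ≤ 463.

12460/447

√777 = [27; 1, 6, 1, 54, …] (period length 4).
Convergents:
  p_0/q_0 = 27/1
  p_1/q_1 = 28/1
  p_2/q_2 = 195/7
  p_3/q_3 = 223/8
  p_4/q_4 = 12237/439
  p_5/q_5 = 12460/447
  p_6/q_6 = 86997/3121
q_5 = 447 ≤ 463 < 3121 = q_6, so the answer is 12460/447.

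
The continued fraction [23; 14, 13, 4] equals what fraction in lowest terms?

Fold from the inside: start with 4/1.
  13 + 1/4 = 53/4
  14 + 4/53 = 746/53
  23 + 53/746 = 17211/746

17211/746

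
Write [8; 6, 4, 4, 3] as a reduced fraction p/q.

2799/343

Fold from the inside: start with 3/1.
  4 + 1/3 = 13/3
  4 + 3/13 = 55/13
  6 + 13/55 = 343/55
  8 + 55/343 = 2799/343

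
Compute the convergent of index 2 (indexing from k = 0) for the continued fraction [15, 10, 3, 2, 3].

468/31

Using pₖ = aₖpₖ₋₁ + pₖ₋₂, qₖ = aₖqₖ₋₁ + qₖ₋₂ (with p₋₁=1, p₋₂=0, q₋₁=0, q₋₂=1):
  k=0: a=15, p=15, q=1
  k=1: a=10, p=151, q=10
  k=2: a=3, p=468, q=31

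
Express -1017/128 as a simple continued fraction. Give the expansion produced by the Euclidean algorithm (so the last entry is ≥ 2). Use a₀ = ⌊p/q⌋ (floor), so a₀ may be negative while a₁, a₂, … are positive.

-1017 = -8*128 + 7
128 = 18*7 + 2
7 = 3*2 + 1
2 = 2*1 + 0  (stop)
So -1017/128 = [-8; 18, 3, 2].

[-8; 18, 3, 2]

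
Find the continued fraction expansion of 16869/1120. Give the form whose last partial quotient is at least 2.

[15; 16, 4, 3, 5]

16869 = 15*1120 + 69
1120 = 16*69 + 16
69 = 4*16 + 5
16 = 3*5 + 1
5 = 5*1 + 0  (stop)
So 16869/1120 = [15; 16, 4, 3, 5].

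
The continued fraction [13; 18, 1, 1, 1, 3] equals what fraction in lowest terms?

2676/205

Using pₖ = aₖpₖ₋₁ + pₖ₋₂ and qₖ = aₖqₖ₋₁ + qₖ₋₂:
  k=0: a=13, p=13, q=1
  k=1: a=18, p=235, q=18
  k=2: a=1, p=248, q=19
  k=3: a=1, p=483, q=37
  k=4: a=1, p=731, q=56
  k=5: a=3, p=2676, q=205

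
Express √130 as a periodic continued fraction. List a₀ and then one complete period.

a₀ = ⌊√130⌋ = 11.
With m₀=0, d₀=1 and mₖ₊₁ = dₖaₖ − mₖ, dₖ₊₁ = (n − mₖ₊₁²)/dₖ, aₖ₊₁ = ⌊(a₀+mₖ₊₁)/dₖ₊₁⌋:
  k=1: m=11, d=9, a=2
  k=2: m=7, d=9, a=2
  k=3: m=11, d=1, a=22
d=1 and a=2a₀=22 at k=3, so the next step gives (m, d) = (11, 9) again — its k=1 value — and the period has length 3.

[11; 2, 2, 22]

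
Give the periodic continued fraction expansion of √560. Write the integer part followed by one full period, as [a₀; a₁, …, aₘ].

a₀ = ⌊√560⌋ = 23.
With m₀=0, d₀=1 and mₖ₊₁ = dₖaₖ − mₖ, dₖ₊₁ = (n − mₖ₊₁²)/dₖ, aₖ₊₁ = ⌊(a₀+mₖ₊₁)/dₖ₊₁⌋:
  k=1: m=23, d=31, a=1
  k=2: m=8, d=16, a=1
  k=3: m=8, d=31, a=1
  k=4: m=23, d=1, a=46
d=1 and a=2a₀=46 at k=4, so the next step gives (m, d) = (23, 31) again — its k=1 value — and the period has length 4.

[23; 1, 1, 1, 46]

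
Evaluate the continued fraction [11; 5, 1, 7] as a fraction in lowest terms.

Using pₖ = aₖpₖ₋₁ + pₖ₋₂ and qₖ = aₖqₖ₋₁ + qₖ₋₂:
  k=0: a=11, p=11, q=1
  k=1: a=5, p=56, q=5
  k=2: a=1, p=67, q=6
  k=3: a=7, p=525, q=47

525/47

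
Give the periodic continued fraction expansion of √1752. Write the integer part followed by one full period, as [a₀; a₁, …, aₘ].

[41; 1, 5, 1, 82]

a₀ = ⌊√1752⌋ = 41.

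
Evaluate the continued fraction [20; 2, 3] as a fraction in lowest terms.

Fold from the inside: start with 3/1.
  2 + 1/3 = 7/3
  20 + 3/7 = 143/7

143/7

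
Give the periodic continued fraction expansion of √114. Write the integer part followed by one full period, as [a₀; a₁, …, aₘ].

a₀ = ⌊√114⌋ = 10.
With m₀=0, d₀=1 and mₖ₊₁ = dₖaₖ − mₖ, dₖ₊₁ = (n − mₖ₊₁²)/dₖ, aₖ₊₁ = ⌊(a₀+mₖ₊₁)/dₖ₊₁⌋:
  k=1: m=10, d=14, a=1
  k=2: m=4, d=7, a=2
  k=3: m=10, d=2, a=10
  k=4: m=10, d=7, a=2
  k=5: m=4, d=14, a=1
  k=6: m=10, d=1, a=20
d=1 and a=2a₀=20 at k=6, so the next step gives (m, d) = (10, 14) again — its k=1 value — and the period has length 6.

[10; 1, 2, 10, 2, 1, 20]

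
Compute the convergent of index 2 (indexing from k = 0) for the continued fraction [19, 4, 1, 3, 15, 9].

Using pₖ = aₖpₖ₋₁ + pₖ₋₂, qₖ = aₖqₖ₋₁ + qₖ₋₂ (with p₋₁=1, p₋₂=0, q₋₁=0, q₋₂=1):
  k=0: a=19, p=19, q=1
  k=1: a=4, p=77, q=4
  k=2: a=1, p=96, q=5

96/5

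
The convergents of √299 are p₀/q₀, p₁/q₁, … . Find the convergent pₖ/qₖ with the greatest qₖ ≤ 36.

√299 = [17; 3, 2, 3, 34, …] (period length 4).
Convergents:
  p_0/q_0 = 17/1
  p_1/q_1 = 52/3
  p_2/q_2 = 121/7
  p_3/q_3 = 415/24
  p_4/q_4 = 14231/823
q_3 = 24 ≤ 36 < 823 = q_4, so the answer is 415/24.

415/24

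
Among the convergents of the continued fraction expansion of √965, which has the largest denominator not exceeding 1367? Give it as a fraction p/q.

√965 = [31; 15, 1, 1, 15, 62, …] (period length 5).
Convergents:
  p_0/q_0 = 31/1
  p_1/q_1 = 466/15
  p_2/q_2 = 497/16
  p_3/q_3 = 963/31
  p_4/q_4 = 14942/481
  p_5/q_5 = 927367/29853
q_4 = 481 ≤ 1367 < 29853 = q_5, so the answer is 14942/481.

14942/481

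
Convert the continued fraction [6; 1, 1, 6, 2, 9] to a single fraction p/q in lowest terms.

Fold from the inside: start with 9/1.
  2 + 1/9 = 19/9
  6 + 9/19 = 123/19
  1 + 19/123 = 142/123
  1 + 123/142 = 265/142
  6 + 142/265 = 1732/265

1732/265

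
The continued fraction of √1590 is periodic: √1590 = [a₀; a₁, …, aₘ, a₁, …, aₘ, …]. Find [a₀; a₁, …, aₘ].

a₀ = ⌊√1590⌋ = 39.
With m₀=0, d₀=1 and mₖ₊₁ = dₖaₖ − mₖ, dₖ₊₁ = (n − mₖ₊₁²)/dₖ, aₖ₊₁ = ⌊(a₀+mₖ₊₁)/dₖ₊₁⌋:
  k=1: m=39, d=69, a=1
  k=2: m=30, d=10, a=6
  k=3: m=30, d=69, a=1
  k=4: m=39, d=1, a=78
d=1 and a=2a₀=78 at k=4, so the next step gives (m, d) = (39, 69) again — its k=1 value — and the period has length 4.

[39; 1, 6, 1, 78]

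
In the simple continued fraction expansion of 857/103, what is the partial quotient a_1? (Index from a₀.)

3

857 = 8·103 + 33   →  a_0 = 8
103 = 3·33 + 4   →  a_1 = 3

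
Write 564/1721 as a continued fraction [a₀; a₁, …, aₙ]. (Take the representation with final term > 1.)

[0; 3, 19, 2, 4, 3]

564 = 0·1721 + 564
1721 = 3·564 + 29
564 = 19·29 + 13
29 = 2·13 + 3
13 = 4·3 + 1
3 = 3·1 + 0  (stop)
So 564/1721 = [0; 3, 19, 2, 4, 3].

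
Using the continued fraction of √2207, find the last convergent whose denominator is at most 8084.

207505/4417

√2207 = [46; 1, 45, 1, 92, …] (period length 4).
Convergents:
  p_0/q_0 = 46/1
  p_1/q_1 = 47/1
  p_2/q_2 = 2161/46
  p_3/q_3 = 2208/47
  p_4/q_4 = 205297/4370
  p_5/q_5 = 207505/4417
  p_6/q_6 = 9543022/203135
q_5 = 4417 ≤ 8084 < 203135 = q_6, so the answer is 207505/4417.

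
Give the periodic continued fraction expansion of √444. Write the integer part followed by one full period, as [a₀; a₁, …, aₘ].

[21; 14, 42]

a₀ = ⌊√444⌋ = 21.
With m₀=0, d₀=1 and mₖ₊₁ = dₖaₖ − mₖ, dₖ₊₁ = (n − mₖ₊₁²)/dₖ, aₖ₊₁ = ⌊(a₀+mₖ₊₁)/dₖ₊₁⌋:
  k=1: m=21, d=3, a=14
  k=2: m=21, d=1, a=42
d=1 and a=2a₀=42 at k=2, so the next step gives (m, d) = (21, 3) again — its k=1 value — and the period has length 2.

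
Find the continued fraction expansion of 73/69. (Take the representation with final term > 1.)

[1; 17, 4]

73 = 1*69 + 4
69 = 17*4 + 1
4 = 4*1 + 0  (stop)
So 73/69 = [1; 17, 4].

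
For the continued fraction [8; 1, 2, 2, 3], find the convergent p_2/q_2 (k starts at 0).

Using pₖ = aₖpₖ₋₁ + pₖ₋₂, qₖ = aₖqₖ₋₁ + qₖ₋₂ (with p₋₁=1, p₋₂=0, q₋₁=0, q₋₂=1):
  k=0: a=8, p=8, q=1
  k=1: a=1, p=9, q=1
  k=2: a=2, p=26, q=3

26/3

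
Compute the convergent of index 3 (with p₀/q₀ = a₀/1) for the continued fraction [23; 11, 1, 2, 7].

Using pₖ = aₖpₖ₋₁ + pₖ₋₂, qₖ = aₖqₖ₋₁ + qₖ₋₂ (with p₋₁=1, p₋₂=0, q₋₁=0, q₋₂=1):
  k=0: a=23, p=23, q=1
  k=1: a=11, p=254, q=11
  k=2: a=1, p=277, q=12
  k=3: a=2, p=808, q=35

808/35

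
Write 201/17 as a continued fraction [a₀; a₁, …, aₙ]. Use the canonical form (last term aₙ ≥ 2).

[11; 1, 4, 1, 2]

201 = 11×17 + 14
17 = 1×14 + 3
14 = 4×3 + 2
3 = 1×2 + 1
2 = 2×1 + 0  (stop)
So 201/17 = [11; 1, 4, 1, 2].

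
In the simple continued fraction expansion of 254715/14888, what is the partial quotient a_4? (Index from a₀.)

3

254715 = 17·14888 + 1619   →  a_0 = 17
14888 = 9·1619 + 317   →  a_1 = 9
1619 = 5·317 + 34   →  a_2 = 5
317 = 9·34 + 11   →  a_3 = 9
34 = 3·11 + 1   →  a_4 = 3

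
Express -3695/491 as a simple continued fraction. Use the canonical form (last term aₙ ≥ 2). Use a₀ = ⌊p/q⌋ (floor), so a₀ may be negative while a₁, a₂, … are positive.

-3695 = -8·491 + 233
491 = 2·233 + 25
233 = 9·25 + 8
25 = 3·8 + 1
8 = 8·1 + 0  (stop)
So -3695/491 = [-8; 2, 9, 3, 8].

[-8; 2, 9, 3, 8]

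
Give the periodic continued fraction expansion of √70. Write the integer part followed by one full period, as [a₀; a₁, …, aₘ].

a₀ = ⌊√70⌋ = 8.

[8; 2, 1, 2, 1, 2, 16]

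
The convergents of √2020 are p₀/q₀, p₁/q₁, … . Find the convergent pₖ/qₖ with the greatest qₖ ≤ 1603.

√2020 = [44; 1, 16, 1, 88, …] (period length 4).
Convergents:
  p_0/q_0 = 44/1
  p_1/q_1 = 45/1
  p_2/q_2 = 764/17
  p_3/q_3 = 809/18
  p_4/q_4 = 71956/1601
  p_5/q_5 = 72765/1619
q_4 = 1601 ≤ 1603 < 1619 = q_5, so the answer is 71956/1601.

71956/1601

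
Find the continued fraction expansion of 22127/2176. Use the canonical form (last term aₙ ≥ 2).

22127 = 10·2176 + 367
2176 = 5·367 + 341
367 = 1·341 + 26
341 = 13·26 + 3
26 = 8·3 + 2
3 = 1·2 + 1
2 = 2·1 + 0  (stop)
So 22127/2176 = [10; 5, 1, 13, 8, 1, 2].

[10; 5, 1, 13, 8, 1, 2]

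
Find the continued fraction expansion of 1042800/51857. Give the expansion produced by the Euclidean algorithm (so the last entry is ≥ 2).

1042800 = 20*51857 + 5660
51857 = 9*5660 + 917
5660 = 6*917 + 158
917 = 5*158 + 127
158 = 1*127 + 31
127 = 4*31 + 3
31 = 10*3 + 1
3 = 3*1 + 0  (stop)
So 1042800/51857 = [20; 9, 6, 5, 1, 4, 10, 3].

[20; 9, 6, 5, 1, 4, 10, 3]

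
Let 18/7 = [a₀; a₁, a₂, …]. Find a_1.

18 = 2·7 + 4   →  a_0 = 2
7 = 1·4 + 3   →  a_1 = 1

1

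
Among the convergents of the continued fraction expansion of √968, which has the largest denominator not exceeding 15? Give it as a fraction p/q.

280/9

√968 = [31; 8, 1, 6, 1, 8, 62, …] (period length 6).
Convergents:
  p_0/q_0 = 31/1
  p_1/q_1 = 249/8
  p_2/q_2 = 280/9
  p_3/q_3 = 1929/62
q_2 = 9 ≤ 15 < 62 = q_3, so the answer is 280/9.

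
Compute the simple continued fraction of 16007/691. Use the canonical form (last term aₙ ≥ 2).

16007 = 23×691 + 114
691 = 6×114 + 7
114 = 16×7 + 2
7 = 3×2 + 1
2 = 2×1 + 0  (stop)
So 16007/691 = [23; 6, 16, 3, 2].

[23; 6, 16, 3, 2]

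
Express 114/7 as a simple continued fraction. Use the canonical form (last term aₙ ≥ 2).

[16; 3, 2]

114 = 16×7 + 2
7 = 3×2 + 1
2 = 2×1 + 0  (stop)
So 114/7 = [16; 3, 2].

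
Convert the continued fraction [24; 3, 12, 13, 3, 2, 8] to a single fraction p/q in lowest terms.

709907/29185

Using pₖ = aₖpₖ₋₁ + pₖ₋₂ and qₖ = aₖqₖ₋₁ + qₖ₋₂:
  k=0: a=24, p=24, q=1
  k=1: a=3, p=73, q=3
  k=2: a=12, p=900, q=37
  k=3: a=13, p=11773, q=484
  k=4: a=3, p=36219, q=1489
  k=5: a=2, p=84211, q=3462
  k=6: a=8, p=709907, q=29185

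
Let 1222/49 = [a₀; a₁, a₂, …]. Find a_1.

1222 = 24·49 + 46   →  a_0 = 24
49 = 1·46 + 3   →  a_1 = 1

1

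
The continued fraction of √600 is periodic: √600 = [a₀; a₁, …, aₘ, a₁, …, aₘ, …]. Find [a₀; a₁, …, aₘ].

[24; 2, 48]

a₀ = ⌊√600⌋ = 24.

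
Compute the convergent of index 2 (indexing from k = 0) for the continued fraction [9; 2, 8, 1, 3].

Using pₖ = aₖpₖ₋₁ + pₖ₋₂, qₖ = aₖqₖ₋₁ + qₖ₋₂ (with p₋₁=1, p₋₂=0, q₋₁=0, q₋₂=1):
  k=0: a=9, p=9, q=1
  k=1: a=2, p=19, q=2
  k=2: a=8, p=161, q=17

161/17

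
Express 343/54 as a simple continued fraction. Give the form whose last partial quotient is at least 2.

343 = 6×54 + 19
54 = 2×19 + 16
19 = 1×16 + 3
16 = 5×3 + 1
3 = 3×1 + 0  (stop)
So 343/54 = [6; 2, 1, 5, 3].

[6; 2, 1, 5, 3]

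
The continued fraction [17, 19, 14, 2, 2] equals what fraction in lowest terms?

23413/1373

Fold from the inside: start with 2/1.
  2 + 1/2 = 5/2
  14 + 2/5 = 72/5
  19 + 5/72 = 1373/72
  17 + 72/1373 = 23413/1373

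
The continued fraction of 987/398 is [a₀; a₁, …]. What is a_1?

2

987 = 2·398 + 191   →  a_0 = 2
398 = 2·191 + 16   →  a_1 = 2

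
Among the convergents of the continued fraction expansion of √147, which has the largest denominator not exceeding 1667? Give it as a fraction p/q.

√147 = [12; 8, 24, …] (period length 2).
Convergents:
  p_0/q_0 = 12/1
  p_1/q_1 = 97/8
  p_2/q_2 = 2340/193
  p_3/q_3 = 18817/1552
  p_4/q_4 = 453948/37441
q_3 = 1552 ≤ 1667 < 37441 = q_4, so the answer is 18817/1552.

18817/1552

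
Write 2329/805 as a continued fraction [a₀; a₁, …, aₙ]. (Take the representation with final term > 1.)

[2; 1, 8, 2, 1, 3, 2, 3]

2329 = 2·805 + 719
805 = 1·719 + 86
719 = 8·86 + 31
86 = 2·31 + 24
31 = 1·24 + 7
24 = 3·7 + 3
7 = 2·3 + 1
3 = 3·1 + 0  (stop)
So 2329/805 = [2; 1, 8, 2, 1, 3, 2, 3].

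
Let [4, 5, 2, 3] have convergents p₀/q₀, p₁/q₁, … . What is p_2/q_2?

Using pₖ = aₖpₖ₋₁ + pₖ₋₂, qₖ = aₖqₖ₋₁ + qₖ₋₂ (with p₋₁=1, p₋₂=0, q₋₁=0, q₋₂=1):
  k=0: a=4, p=4, q=1
  k=1: a=5, p=21, q=5
  k=2: a=2, p=46, q=11

46/11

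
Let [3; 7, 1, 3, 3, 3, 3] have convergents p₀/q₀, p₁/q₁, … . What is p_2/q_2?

Using pₖ = aₖpₖ₋₁ + pₖ₋₂, qₖ = aₖqₖ₋₁ + qₖ₋₂ (with p₋₁=1, p₋₂=0, q₋₁=0, q₋₂=1):
  k=0: a=3, p=3, q=1
  k=1: a=7, p=22, q=7
  k=2: a=1, p=25, q=8

25/8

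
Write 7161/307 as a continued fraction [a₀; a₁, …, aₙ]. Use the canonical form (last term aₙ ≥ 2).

[23; 3, 14, 3, 2]

7161 = 23*307 + 100
307 = 3*100 + 7
100 = 14*7 + 2
7 = 3*2 + 1
2 = 2*1 + 0  (stop)
So 7161/307 = [23; 3, 14, 3, 2].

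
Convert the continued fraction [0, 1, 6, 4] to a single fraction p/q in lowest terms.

25/29

Fold from the inside: start with 4/1.
  6 + 1/4 = 25/4
  1 + 4/25 = 29/25
  0 + 25/29 = 25/29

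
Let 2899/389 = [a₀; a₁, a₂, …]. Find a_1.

2

2899 = 7·389 + 176   →  a_0 = 7
389 = 2·176 + 37   →  a_1 = 2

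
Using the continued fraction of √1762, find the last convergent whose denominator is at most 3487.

√1762 = [41; 1, 40, 1, 82, …] (period length 4).
Convergents:
  p_0/q_0 = 41/1
  p_1/q_1 = 42/1
  p_2/q_2 = 1721/41
  p_3/q_3 = 1763/42
  p_4/q_4 = 146287/3485
  p_5/q_5 = 148050/3527
q_4 = 3485 ≤ 3487 < 3527 = q_5, so the answer is 146287/3485.

146287/3485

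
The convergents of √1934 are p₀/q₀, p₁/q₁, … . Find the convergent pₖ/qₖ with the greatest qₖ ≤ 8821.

170236/3871

√1934 = [43; 1, 42, 1, 86, …] (period length 4).
Convergents:
  p_0/q_0 = 43/1
  p_1/q_1 = 44/1
  p_2/q_2 = 1891/43
  p_3/q_3 = 1935/44
  p_4/q_4 = 168301/3827
  p_5/q_5 = 170236/3871
  p_6/q_6 = 7318213/166409
q_5 = 3871 ≤ 8821 < 166409 = q_6, so the answer is 170236/3871.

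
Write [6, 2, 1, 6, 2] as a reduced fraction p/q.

Using pₖ = aₖpₖ₋₁ + pₖ₋₂ and qₖ = aₖqₖ₋₁ + qₖ₋₂:
  k=0: a=6, p=6, q=1
  k=1: a=2, p=13, q=2
  k=2: a=1, p=19, q=3
  k=3: a=6, p=127, q=20
  k=4: a=2, p=273, q=43

273/43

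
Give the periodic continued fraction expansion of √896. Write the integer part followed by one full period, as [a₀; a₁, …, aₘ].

[29; 1, 13, 1, 58]

a₀ = ⌊√896⌋ = 29.
With m₀=0, d₀=1 and mₖ₊₁ = dₖaₖ − mₖ, dₖ₊₁ = (n − mₖ₊₁²)/dₖ, aₖ₊₁ = ⌊(a₀+mₖ₊₁)/dₖ₊₁⌋:
  k=1: m=29, d=55, a=1
  k=2: m=26, d=4, a=13
  k=3: m=26, d=55, a=1
  k=4: m=29, d=1, a=58
d=1 and a=2a₀=58 at k=4, so the next step gives (m, d) = (29, 55) again — its k=1 value — and the period has length 4.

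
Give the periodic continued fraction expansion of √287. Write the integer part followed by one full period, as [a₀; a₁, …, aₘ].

a₀ = ⌊√287⌋ = 16.
With m₀=0, d₀=1 and mₖ₊₁ = dₖaₖ − mₖ, dₖ₊₁ = (n − mₖ₊₁²)/dₖ, aₖ₊₁ = ⌊(a₀+mₖ₊₁)/dₖ₊₁⌋:
  k=1: m=16, d=31, a=1
  k=2: m=15, d=2, a=15
  k=3: m=15, d=31, a=1
  k=4: m=16, d=1, a=32
d=1 and a=2a₀=32 at k=4, so the next step gives (m, d) = (16, 31) again — its k=1 value — and the period has length 4.

[16; 1, 15, 1, 32]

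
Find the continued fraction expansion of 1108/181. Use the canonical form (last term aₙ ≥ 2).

[6; 8, 4, 2, 2]

1108 = 6·181 + 22
181 = 8·22 + 5
22 = 4·5 + 2
5 = 2·2 + 1
2 = 2·1 + 0  (stop)
So 1108/181 = [6; 8, 4, 2, 2].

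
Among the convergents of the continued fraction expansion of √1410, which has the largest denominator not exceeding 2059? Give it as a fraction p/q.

√1410 = [37; 1, 1, 4, 1, 1, 74, …] (period length 6).
Convergents:
  p_0/q_0 = 37/1
  p_1/q_1 = 38/1
  p_2/q_2 = 75/2
  p_3/q_3 = 338/9
  p_4/q_4 = 413/11
  p_5/q_5 = 751/20
  p_6/q_6 = 55987/1491
  p_7/q_7 = 56738/1511
  p_8/q_8 = 112725/3002
q_7 = 1511 ≤ 2059 < 3002 = q_8, so the answer is 56738/1511.

56738/1511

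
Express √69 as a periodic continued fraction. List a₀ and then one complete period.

a₀ = ⌊√69⌋ = 8.
With m₀=0, d₀=1 and mₖ₊₁ = dₖaₖ − mₖ, dₖ₊₁ = (n − mₖ₊₁²)/dₖ, aₖ₊₁ = ⌊(a₀+mₖ₊₁)/dₖ₊₁⌋:
  k=1: m=8, d=5, a=3
  k=2: m=7, d=4, a=3
  k=3: m=5, d=11, a=1
  k=4: m=6, d=3, a=4
  k=5: m=6, d=11, a=1
  k=6: m=5, d=4, a=3
  k=7: m=7, d=5, a=3
  k=8: m=8, d=1, a=16
d=1 and a=2a₀=16 at k=8, so the next step gives (m, d) = (8, 5) again — its k=1 value — and the period has length 8.

[8; 3, 3, 1, 4, 1, 3, 3, 16]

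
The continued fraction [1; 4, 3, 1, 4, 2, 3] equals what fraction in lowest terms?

Fold from the inside: start with 3/1.
  2 + 1/3 = 7/3
  4 + 3/7 = 31/7
  1 + 7/31 = 38/31
  3 + 31/38 = 145/38
  4 + 38/145 = 618/145
  1 + 145/618 = 763/618

763/618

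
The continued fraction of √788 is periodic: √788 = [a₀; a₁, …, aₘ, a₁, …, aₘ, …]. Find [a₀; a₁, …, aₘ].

a₀ = ⌊√788⌋ = 28.
With m₀=0, d₀=1 and mₖ₊₁ = dₖaₖ − mₖ, dₖ₊₁ = (n − mₖ₊₁²)/dₖ, aₖ₊₁ = ⌊(a₀+mₖ₊₁)/dₖ₊₁⌋:
  k=1: m=28, d=4, a=14
  k=2: m=28, d=1, a=56
d=1 and a=2a₀=56 at k=2, so the next step gives (m, d) = (28, 4) again — its k=1 value — and the period has length 2.

[28; 14, 56]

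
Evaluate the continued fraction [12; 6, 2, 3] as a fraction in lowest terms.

Fold from the inside: start with 3/1.
  2 + 1/3 = 7/3
  6 + 3/7 = 45/7
  12 + 7/45 = 547/45

547/45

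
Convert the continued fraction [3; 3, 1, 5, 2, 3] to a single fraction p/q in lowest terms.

Fold from the inside: start with 3/1.
  2 + 1/3 = 7/3
  5 + 3/7 = 38/7
  1 + 7/38 = 45/38
  3 + 38/45 = 173/45
  3 + 45/173 = 564/173

564/173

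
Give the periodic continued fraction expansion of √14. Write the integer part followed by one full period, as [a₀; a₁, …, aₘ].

a₀ = ⌊√14⌋ = 3.
With m₀=0, d₀=1 and mₖ₊₁ = dₖaₖ − mₖ, dₖ₊₁ = (n − mₖ₊₁²)/dₖ, aₖ₊₁ = ⌊(a₀+mₖ₊₁)/dₖ₊₁⌋:
  k=1: m=3, d=5, a=1
  k=2: m=2, d=2, a=2
  k=3: m=2, d=5, a=1
  k=4: m=3, d=1, a=6
d=1 and a=2a₀=6 at k=4, so the next step gives (m, d) = (3, 5) again — its k=1 value — and the period has length 4.

[3; 1, 2, 1, 6]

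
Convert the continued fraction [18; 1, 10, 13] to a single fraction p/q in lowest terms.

2723/144

Fold from the inside: start with 13/1.
  10 + 1/13 = 131/13
  1 + 13/131 = 144/131
  18 + 131/144 = 2723/144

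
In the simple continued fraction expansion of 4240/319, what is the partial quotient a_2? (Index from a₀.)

4240 = 13·319 + 93   →  a_0 = 13
319 = 3·93 + 40   →  a_1 = 3
93 = 2·40 + 13   →  a_2 = 2

2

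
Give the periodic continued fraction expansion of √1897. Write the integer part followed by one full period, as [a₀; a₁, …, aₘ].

a₀ = ⌊√1897⌋ = 43.
With m₀=0, d₀=1 and mₖ₊₁ = dₖaₖ − mₖ, dₖ₊₁ = (n − mₖ₊₁²)/dₖ, aₖ₊₁ = ⌊(a₀+mₖ₊₁)/dₖ₊₁⌋:
  k=1: m=43, d=48, a=1
  k=2: m=5, d=39, a=1
  k=3: m=34, d=19, a=4
  k=4: m=42, d=7, a=12
  k=5: m=42, d=19, a=4
  k=6: m=34, d=39, a=1
  k=7: m=5, d=48, a=1
  k=8: m=43, d=1, a=86
d=1 and a=2a₀=86 at k=8, so the next step gives (m, d) = (43, 48) again — its k=1 value — and the period has length 8.

[43; 1, 1, 4, 12, 4, 1, 1, 86]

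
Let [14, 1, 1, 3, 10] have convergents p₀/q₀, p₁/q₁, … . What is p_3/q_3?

Using pₖ = aₖpₖ₋₁ + pₖ₋₂, qₖ = aₖqₖ₋₁ + qₖ₋₂ (with p₋₁=1, p₋₂=0, q₋₁=0, q₋₂=1):
  k=0: a=14, p=14, q=1
  k=1: a=1, p=15, q=1
  k=2: a=1, p=29, q=2
  k=3: a=3, p=102, q=7

102/7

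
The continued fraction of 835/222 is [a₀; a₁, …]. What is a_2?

835 = 3·222 + 169   →  a_0 = 3
222 = 1·169 + 53   →  a_1 = 1
169 = 3·53 + 10   →  a_2 = 3

3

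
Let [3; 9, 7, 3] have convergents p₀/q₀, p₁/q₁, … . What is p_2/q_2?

Using pₖ = aₖpₖ₋₁ + pₖ₋₂, qₖ = aₖqₖ₋₁ + qₖ₋₂ (with p₋₁=1, p₋₂=0, q₋₁=0, q₋₂=1):
  k=0: a=3, p=3, q=1
  k=1: a=9, p=28, q=9
  k=2: a=7, p=199, q=64

199/64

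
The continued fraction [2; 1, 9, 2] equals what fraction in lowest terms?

61/21

Using pₖ = aₖpₖ₋₁ + pₖ₋₂ and qₖ = aₖqₖ₋₁ + qₖ₋₂:
  k=0: a=2, p=2, q=1
  k=1: a=1, p=3, q=1
  k=2: a=9, p=29, q=10
  k=3: a=2, p=61, q=21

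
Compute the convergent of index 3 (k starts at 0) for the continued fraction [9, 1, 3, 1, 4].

49/5

Using pₖ = aₖpₖ₋₁ + pₖ₋₂, qₖ = aₖqₖ₋₁ + qₖ₋₂ (with p₋₁=1, p₋₂=0, q₋₁=0, q₋₂=1):
  k=0: a=9, p=9, q=1
  k=1: a=1, p=10, q=1
  k=2: a=3, p=39, q=4
  k=3: a=1, p=49, q=5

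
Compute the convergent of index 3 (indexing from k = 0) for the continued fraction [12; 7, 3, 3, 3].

886/73

Using pₖ = aₖpₖ₋₁ + pₖ₋₂, qₖ = aₖqₖ₋₁ + qₖ₋₂ (with p₋₁=1, p₋₂=0, q₋₁=0, q₋₂=1):
  k=0: a=12, p=12, q=1
  k=1: a=7, p=85, q=7
  k=2: a=3, p=267, q=22
  k=3: a=3, p=886, q=73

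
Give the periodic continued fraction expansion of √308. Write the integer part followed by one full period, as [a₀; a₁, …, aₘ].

a₀ = ⌊√308⌋ = 17.
With m₀=0, d₀=1 and mₖ₊₁ = dₖaₖ − mₖ, dₖ₊₁ = (n − mₖ₊₁²)/dₖ, aₖ₊₁ = ⌊(a₀+mₖ₊₁)/dₖ₊₁⌋:
  k=1: m=17, d=19, a=1
  k=2: m=2, d=16, a=1
  k=3: m=14, d=7, a=4
  k=4: m=14, d=16, a=1
  k=5: m=2, d=19, a=1
  k=6: m=17, d=1, a=34
d=1 and a=2a₀=34 at k=6, so the next step gives (m, d) = (17, 19) again — its k=1 value — and the period has length 6.

[17; 1, 1, 4, 1, 1, 34]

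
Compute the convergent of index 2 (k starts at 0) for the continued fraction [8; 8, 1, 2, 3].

Using pₖ = aₖpₖ₋₁ + pₖ₋₂, qₖ = aₖqₖ₋₁ + qₖ₋₂ (with p₋₁=1, p₋₂=0, q₋₁=0, q₋₂=1):
  k=0: a=8, p=8, q=1
  k=1: a=8, p=65, q=8
  k=2: a=1, p=73, q=9

73/9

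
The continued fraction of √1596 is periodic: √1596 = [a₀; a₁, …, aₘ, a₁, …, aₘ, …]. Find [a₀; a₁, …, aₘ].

a₀ = ⌊√1596⌋ = 39.
With m₀=0, d₀=1 and mₖ₊₁ = dₖaₖ − mₖ, dₖ₊₁ = (n − mₖ₊₁²)/dₖ, aₖ₊₁ = ⌊(a₀+mₖ₊₁)/dₖ₊₁⌋:
  k=1: m=39, d=75, a=1
  k=2: m=36, d=4, a=18
  k=3: m=36, d=75, a=1
  k=4: m=39, d=1, a=78
d=1 and a=2a₀=78 at k=4, so the next step gives (m, d) = (39, 75) again — its k=1 value — and the period has length 4.

[39; 1, 18, 1, 78]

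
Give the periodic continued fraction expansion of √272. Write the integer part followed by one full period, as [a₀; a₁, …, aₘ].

[16; 2, 32]

a₀ = ⌊√272⌋ = 16.
With m₀=0, d₀=1 and mₖ₊₁ = dₖaₖ − mₖ, dₖ₊₁ = (n − mₖ₊₁²)/dₖ, aₖ₊₁ = ⌊(a₀+mₖ₊₁)/dₖ₊₁⌋:
  k=1: m=16, d=16, a=2
  k=2: m=16, d=1, a=32
d=1 and a=2a₀=32 at k=2, so the next step gives (m, d) = (16, 16) again — its k=1 value — and the period has length 2.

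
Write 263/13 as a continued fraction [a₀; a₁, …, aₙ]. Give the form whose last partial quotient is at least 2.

[20; 4, 3]

263 = 20×13 + 3
13 = 4×3 + 1
3 = 3×1 + 0  (stop)
So 263/13 = [20; 4, 3].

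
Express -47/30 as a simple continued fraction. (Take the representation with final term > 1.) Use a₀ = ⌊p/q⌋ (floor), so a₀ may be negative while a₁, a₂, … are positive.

-47 = -2×30 + 13
30 = 2×13 + 4
13 = 3×4 + 1
4 = 4×1 + 0  (stop)
So -47/30 = [-2; 2, 3, 4].

[-2; 2, 3, 4]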